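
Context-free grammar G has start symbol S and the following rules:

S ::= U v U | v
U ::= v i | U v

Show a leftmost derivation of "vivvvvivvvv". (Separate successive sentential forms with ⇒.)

S ⇒ UvU ⇒ UvvU ⇒ UvvvU ⇒ vivvvU ⇒ vivvvUv ⇒ vivvvUvv ⇒ vivvvUvvv ⇒ vivvvUvvvv ⇒ vivvvvivvvv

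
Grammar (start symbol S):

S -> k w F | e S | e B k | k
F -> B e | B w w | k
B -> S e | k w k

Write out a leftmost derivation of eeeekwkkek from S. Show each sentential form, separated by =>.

S => eBk   [S -> e B k]
eBk => eSek   [B -> S e]
eSek => eeSek   [S -> e S]
eeSek => eeeSek   [S -> e S]
eeeSek => eeeeBkek   [S -> e B k]
eeeeBkek => eeeekwkkek   [B -> k w k]

S => eBk => eSek => eeSek => eeeSek => eeeeBkek => eeeekwkkek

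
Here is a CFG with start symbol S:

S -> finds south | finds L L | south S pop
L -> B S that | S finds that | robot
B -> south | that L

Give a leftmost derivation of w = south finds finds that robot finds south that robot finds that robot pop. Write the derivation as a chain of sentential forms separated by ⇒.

S ⇒ south S pop   [S -> south S pop]
south S pop ⇒ south finds L L pop   [S -> finds L L]
south finds L L pop ⇒ south finds S finds that L pop   [L -> S finds that]
south finds S finds that L pop ⇒ south finds finds L L finds that L pop   [S -> finds L L]
south finds finds L L finds that L pop ⇒ south finds finds B S that L finds that L pop   [L -> B S that]
south finds finds B S that L finds that L pop ⇒ south finds finds that L S that L finds that L pop   [B -> that L]
south finds finds that L S that L finds that L pop ⇒ south finds finds that robot S that L finds that L pop   [L -> robot]
south finds finds that robot S that L finds that L pop ⇒ south finds finds that robot finds south that L finds that L pop   [S -> finds south]
south finds finds that robot finds south that L finds that L pop ⇒ south finds finds that robot finds south that robot finds that L pop   [L -> robot]
south finds finds that robot finds south that robot finds that L pop ⇒ south finds finds that robot finds south that robot finds that robot pop   [L -> robot]

S ⇒ south S pop ⇒ south finds L L pop ⇒ south finds S finds that L pop ⇒ south finds finds L L finds that L pop ⇒ south finds finds B S that L finds that L pop ⇒ south finds finds that L S that L finds that L pop ⇒ south finds finds that robot S that L finds that L pop ⇒ south finds finds that robot finds south that L finds that L pop ⇒ south finds finds that robot finds south that robot finds that L pop ⇒ south finds finds that robot finds south that robot finds that robot pop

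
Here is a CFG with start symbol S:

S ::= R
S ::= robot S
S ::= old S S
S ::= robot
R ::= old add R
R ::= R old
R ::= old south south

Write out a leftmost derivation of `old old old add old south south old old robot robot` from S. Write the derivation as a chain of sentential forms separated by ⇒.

S ⇒ old S S   [S ::= old S S]
old S S ⇒ old old S S S   [S ::= old S S]
old old S S S ⇒ old old R S S   [S ::= R]
old old R S S ⇒ old old R old S S   [R ::= R old]
old old R old S S ⇒ old old R old old S S   [R ::= R old]
old old R old old S S ⇒ old old old add R old old S S   [R ::= old add R]
old old old add R old old S S ⇒ old old old add old south south old old S S   [R ::= old south south]
old old old add old south south old old S S ⇒ old old old add old south south old old robot S   [S ::= robot]
old old old add old south south old old robot S ⇒ old old old add old south south old old robot robot   [S ::= robot]

S ⇒ old S S ⇒ old old S S S ⇒ old old R S S ⇒ old old R old S S ⇒ old old R old old S S ⇒ old old old add R old old S S ⇒ old old old add old south south old old S S ⇒ old old old add old south south old old robot S ⇒ old old old add old south south old old robot robot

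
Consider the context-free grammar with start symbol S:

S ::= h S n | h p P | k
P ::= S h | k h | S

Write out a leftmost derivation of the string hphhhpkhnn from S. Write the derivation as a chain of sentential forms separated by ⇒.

S⇒hpP⇒hpS⇒hphSn⇒hphhSnn⇒hphhhpPnn⇒hphhhpShnn⇒hphhhpkhnn

S ⇒ hpP   [S ::= h p P]
hpP ⇒ hpS   [P ::= S]
hpS ⇒ hphSn   [S ::= h S n]
hphSn ⇒ hphhSnn   [S ::= h S n]
hphhSnn ⇒ hphhhpPnn   [S ::= h p P]
hphhhpPnn ⇒ hphhhpShnn   [P ::= S h]
hphhhpShnn ⇒ hphhhpkhnn   [S ::= k]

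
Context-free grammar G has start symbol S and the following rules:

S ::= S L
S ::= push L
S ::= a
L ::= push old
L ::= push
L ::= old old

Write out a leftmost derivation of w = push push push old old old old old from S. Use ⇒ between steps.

S ⇒ S L ⇒ S L L ⇒ S L L L ⇒ push L L L L ⇒ push push L L L ⇒ push push push old L L ⇒ push push push old old old L ⇒ push push push old old old old old

S ⇒ S L   [S ::= S L]
S L ⇒ S L L   [S ::= S L]
S L L ⇒ S L L L   [S ::= S L]
S L L L ⇒ push L L L L   [S ::= push L]
push L L L L ⇒ push push L L L   [L ::= push]
push push L L L ⇒ push push push old L L   [L ::= push old]
push push push old L L ⇒ push push push old old old L   [L ::= old old]
push push push old old old L ⇒ push push push old old old old old   [L ::= old old]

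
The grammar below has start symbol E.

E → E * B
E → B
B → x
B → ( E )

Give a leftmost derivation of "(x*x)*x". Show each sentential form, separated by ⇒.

E⇒E*B⇒B*B⇒(E)*B⇒(E*B)*B⇒(B*B)*B⇒(x*B)*B⇒(x*x)*B⇒(x*x)*x

E ⇒ E*B   [E → E * B]
E*B ⇒ B*B   [E → B]
B*B ⇒ (E)*B   [B → ( E )]
(E)*B ⇒ (E*B)*B   [E → E * B]
(E*B)*B ⇒ (B*B)*B   [E → B]
(B*B)*B ⇒ (x*B)*B   [B → x]
(x*B)*B ⇒ (x*x)*B   [B → x]
(x*x)*B ⇒ (x*x)*x   [B → x]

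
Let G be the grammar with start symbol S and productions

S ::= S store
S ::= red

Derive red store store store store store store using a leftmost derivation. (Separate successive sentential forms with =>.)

S => S store   [S ::= S store]
S store => S store store   [S ::= S store]
S store store => S store store store   [S ::= S store]
S store store store => S store store store store   [S ::= S store]
S store store store store => S store store store store store   [S ::= S store]
S store store store store store => S store store store store store store   [S ::= S store]
S store store store store store store => red store store store store store store   [S ::= red]

S => S store => S store store => S store store store => S store store store store => S store store store store store => S store store store store store store => red store store store store store store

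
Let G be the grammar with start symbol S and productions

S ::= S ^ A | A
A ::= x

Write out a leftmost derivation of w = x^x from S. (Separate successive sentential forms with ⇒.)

S ⇒ S^A   [S ::= S ^ A]
S^A ⇒ A^A   [S ::= A]
A^A ⇒ x^A   [A ::= x]
x^A ⇒ x^x   [A ::= x]

S ⇒ S^A ⇒ A^A ⇒ x^A ⇒ x^x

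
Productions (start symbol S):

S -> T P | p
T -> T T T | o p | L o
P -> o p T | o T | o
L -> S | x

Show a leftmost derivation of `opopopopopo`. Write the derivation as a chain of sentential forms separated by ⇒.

S ⇒ TP ⇒ TTTP ⇒ TTTTTP ⇒ opTTTTP ⇒ opopTTTP ⇒ opopopTTP ⇒ opopopopTP ⇒ opopopopopP ⇒ opopopopopo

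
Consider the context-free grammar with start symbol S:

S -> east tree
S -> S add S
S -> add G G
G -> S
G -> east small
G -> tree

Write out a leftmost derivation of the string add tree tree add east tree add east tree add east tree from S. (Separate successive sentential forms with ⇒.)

S ⇒ S add S   [S -> S add S]
S add S ⇒ S add S add S   [S -> S add S]
S add S add S ⇒ S add S add S add S   [S -> S add S]
S add S add S add S ⇒ add G G add S add S add S   [S -> add G G]
add G G add S add S add S ⇒ add tree G add S add S add S   [G -> tree]
add tree G add S add S add S ⇒ add tree tree add S add S add S   [G -> tree]
add tree tree add S add S add S ⇒ add tree tree add east tree add S add S   [S -> east tree]
add tree tree add east tree add S add S ⇒ add tree tree add east tree add east tree add S   [S -> east tree]
add tree tree add east tree add east tree add S ⇒ add tree tree add east tree add east tree add east tree   [S -> east tree]

S ⇒ S add S ⇒ S add S add S ⇒ S add S add S add S ⇒ add G G add S add S add S ⇒ add tree G add S add S add S ⇒ add tree tree add S add S add S ⇒ add tree tree add east tree add S add S ⇒ add tree tree add east tree add east tree add S ⇒ add tree tree add east tree add east tree add east tree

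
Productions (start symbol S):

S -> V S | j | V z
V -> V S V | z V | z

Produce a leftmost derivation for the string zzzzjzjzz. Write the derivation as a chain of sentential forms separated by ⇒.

S ⇒ Vz ⇒ zVz ⇒ zzVz ⇒ zzVSVz ⇒ zzVSVSVz ⇒ zzzSVSVz ⇒ zzzVSVSVz ⇒ zzzzSVSVz ⇒ zzzzjVSVz ⇒ zzzzjzSVz ⇒ zzzzjzjVz ⇒ zzzzjzjzz

S ⇒ Vz   [S -> V z]
Vz ⇒ zVz   [V -> z V]
zVz ⇒ zzVz   [V -> z V]
zzVz ⇒ zzVSVz   [V -> V S V]
zzVSVz ⇒ zzVSVSVz   [V -> V S V]
zzVSVSVz ⇒ zzzSVSVz   [V -> z]
zzzSVSVz ⇒ zzzVSVSVz   [S -> V S]
zzzVSVSVz ⇒ zzzzSVSVz   [V -> z]
zzzzSVSVz ⇒ zzzzjVSVz   [S -> j]
zzzzjVSVz ⇒ zzzzjzSVz   [V -> z]
zzzzjzSVz ⇒ zzzzjzjVz   [S -> j]
zzzzjzjVz ⇒ zzzzjzjzz   [V -> z]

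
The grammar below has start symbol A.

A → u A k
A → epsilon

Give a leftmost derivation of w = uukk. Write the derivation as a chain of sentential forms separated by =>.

A => uAk   [A → u A k]
uAk => uuAkk   [A → u A k]
uuAkk => uukk   [A → epsilon]

A=>uAk=>uuAkk=>uukk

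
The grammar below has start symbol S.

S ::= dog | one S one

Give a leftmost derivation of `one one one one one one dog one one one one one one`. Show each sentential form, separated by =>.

S => one S one   [S ::= one S one]
one S one => one one S one one   [S ::= one S one]
one one S one one => one one one S one one one   [S ::= one S one]
one one one S one one one => one one one one S one one one one   [S ::= one S one]
one one one one S one one one one => one one one one one S one one one one one   [S ::= one S one]
one one one one one S one one one one one => one one one one one one S one one one one one one   [S ::= one S one]
one one one one one one S one one one one one one => one one one one one one dog one one one one one one   [S ::= dog]

S => one S one => one one S one one => one one one S one one one => one one one one S one one one one => one one one one one S one one one one one => one one one one one one S one one one one one one => one one one one one one dog one one one one one one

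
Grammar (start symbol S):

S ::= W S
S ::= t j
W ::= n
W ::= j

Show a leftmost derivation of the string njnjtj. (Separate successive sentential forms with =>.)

S=>WS=>nS=>nWS=>njS=>njWS=>njnS=>njnWS=>njnjS=>njnjtj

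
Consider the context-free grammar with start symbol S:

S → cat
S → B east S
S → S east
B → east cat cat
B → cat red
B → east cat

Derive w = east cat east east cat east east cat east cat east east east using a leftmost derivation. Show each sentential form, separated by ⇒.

S ⇒ B east S   [S → B east S]
B east S ⇒ east cat east S   [B → east cat]
east cat east S ⇒ east cat east S east   [S → S east]
east cat east S east ⇒ east cat east B east S east   [S → B east S]
east cat east B east S east ⇒ east cat east east cat east S east   [B → east cat]
east cat east east cat east S east ⇒ east cat east east cat east S east east   [S → S east]
east cat east east cat east S east east ⇒ east cat east east cat east S east east east   [S → S east]
east cat east east cat east S east east east ⇒ east cat east east cat east B east S east east east   [S → B east S]
east cat east east cat east B east S east east east ⇒ east cat east east cat east east cat east S east east east   [B → east cat]
east cat east east cat east east cat east S east east east ⇒ east cat east east cat east east cat east cat east east east   [S → cat]

S ⇒ B east S ⇒ east cat east S ⇒ east cat east S east ⇒ east cat east B east S east ⇒ east cat east east cat east S east ⇒ east cat east east cat east S east east ⇒ east cat east east cat east S east east east ⇒ east cat east east cat east B east S east east east ⇒ east cat east east cat east east cat east S east east east ⇒ east cat east east cat east east cat east cat east east east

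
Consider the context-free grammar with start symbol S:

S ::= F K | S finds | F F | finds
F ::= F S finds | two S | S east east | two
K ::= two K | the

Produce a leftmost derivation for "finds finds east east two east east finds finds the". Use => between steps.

S => F K => F S finds K => S east east S finds K => F F east east S finds K => S east east F east east S finds K => S finds east east F east east S finds K => finds finds east east F east east S finds K => finds finds east east two east east S finds K => finds finds east east two east east finds finds K => finds finds east east two east east finds finds the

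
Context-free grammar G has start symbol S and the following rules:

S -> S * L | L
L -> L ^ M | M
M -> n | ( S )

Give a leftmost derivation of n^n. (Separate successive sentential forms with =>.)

S => L => L^M => M^M => n^M => n^n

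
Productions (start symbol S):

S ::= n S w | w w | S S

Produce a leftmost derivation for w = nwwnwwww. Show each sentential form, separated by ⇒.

S ⇒ nSw   [S ::= n S w]
nSw ⇒ nSSw   [S ::= S S]
nSSw ⇒ nwwSw   [S ::= w w]
nwwSw ⇒ nwwnSww   [S ::= n S w]
nwwnSww ⇒ nwwnwwww   [S ::= w w]

S ⇒ nSw ⇒ nSSw ⇒ nwwSw ⇒ nwwnSww ⇒ nwwnwwww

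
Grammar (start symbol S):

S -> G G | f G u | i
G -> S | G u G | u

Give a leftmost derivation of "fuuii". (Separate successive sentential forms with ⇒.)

S ⇒ GG ⇒ SG ⇒ fGuG ⇒ fuuG ⇒ fuuS ⇒ fuuGG ⇒ fuuSG ⇒ fuuiG ⇒ fuuiS ⇒ fuuii

S ⇒ GG   [S -> G G]
GG ⇒ SG   [G -> S]
SG ⇒ fGuG   [S -> f G u]
fGuG ⇒ fuuG   [G -> u]
fuuG ⇒ fuuS   [G -> S]
fuuS ⇒ fuuGG   [S -> G G]
fuuGG ⇒ fuuSG   [G -> S]
fuuSG ⇒ fuuiG   [S -> i]
fuuiG ⇒ fuuiS   [G -> S]
fuuiS ⇒ fuuii   [S -> i]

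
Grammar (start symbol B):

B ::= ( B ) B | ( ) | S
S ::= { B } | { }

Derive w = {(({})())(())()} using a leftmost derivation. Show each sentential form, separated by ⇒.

B ⇒ S   [B ::= S]
S ⇒ {B}   [S ::= { B }]
{B} ⇒ {(B)B}   [B ::= ( B ) B]
{(B)B} ⇒ {((B)B)B}   [B ::= ( B ) B]
{((B)B)B} ⇒ {((S)B)B}   [B ::= S]
{((S)B)B} ⇒ {(({})B)B}   [S ::= { }]
{(({})B)B} ⇒ {(({})())B}   [B ::= ( )]
{(({})())B} ⇒ {(({})())(B)B}   [B ::= ( B ) B]
{(({})())(B)B} ⇒ {(({})())(())B}   [B ::= ( )]
{(({})())(())B} ⇒ {(({})())(())()}   [B ::= ( )]

B ⇒ S ⇒ {B} ⇒ {(B)B} ⇒ {((B)B)B} ⇒ {((S)B)B} ⇒ {(({})B)B} ⇒ {(({})())B} ⇒ {(({})())(B)B} ⇒ {(({})())(())B} ⇒ {(({})())(())()}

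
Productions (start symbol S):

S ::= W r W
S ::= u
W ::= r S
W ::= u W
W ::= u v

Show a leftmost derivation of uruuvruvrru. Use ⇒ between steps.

S⇒WrW⇒uWrW⇒urSrW⇒urWrWrW⇒uruWrWrW⇒uruuvrWrW⇒uruuvruvrW⇒uruuvruvrrS⇒uruuvruvrru

S ⇒ WrW   [S ::= W r W]
WrW ⇒ uWrW   [W ::= u W]
uWrW ⇒ urSrW   [W ::= r S]
urSrW ⇒ urWrWrW   [S ::= W r W]
urWrWrW ⇒ uruWrWrW   [W ::= u W]
uruWrWrW ⇒ uruuvrWrW   [W ::= u v]
uruuvrWrW ⇒ uruuvruvrW   [W ::= u v]
uruuvruvrW ⇒ uruuvruvrrS   [W ::= r S]
uruuvruvrrS ⇒ uruuvruvrru   [S ::= u]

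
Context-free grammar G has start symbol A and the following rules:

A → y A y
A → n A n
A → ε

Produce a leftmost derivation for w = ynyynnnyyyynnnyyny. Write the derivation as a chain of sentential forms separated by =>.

A=>yAy=>ynAny=>ynyAyny=>ynyyAyyny=>ynyynAnyyny=>ynyynnAnnyyny=>ynyynnnAnnnyyny=>ynyynnnyAynnnyyny=>ynyynnnyyAyynnnyyny=>ynyynnnyyyynnnyyny

A => yAy   [A → y A y]
yAy => ynAny   [A → n A n]
ynAny => ynyAyny   [A → y A y]
ynyAyny => ynyyAyyny   [A → y A y]
ynyyAyyny => ynyynAnyyny   [A → n A n]
ynyynAnyyny => ynyynnAnnyyny   [A → n A n]
ynyynnAnnyyny => ynyynnnAnnnyyny   [A → n A n]
ynyynnnAnnnyyny => ynyynnnyAynnnyyny   [A → y A y]
ynyynnnyAynnnyyny => ynyynnnyyAyynnnyyny   [A → y A y]
ynyynnnyyAyynnnyyny => ynyynnnyyyynnnyyny   [A → ε]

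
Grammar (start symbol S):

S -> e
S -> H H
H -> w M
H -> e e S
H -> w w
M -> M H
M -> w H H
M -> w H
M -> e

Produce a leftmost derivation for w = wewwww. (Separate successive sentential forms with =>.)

S => HH   [S -> H H]
HH => wMH   [H -> w M]
wMH => wMHH   [M -> M H]
wMHH => weHH   [M -> e]
weHH => wewwH   [H -> w w]
wewwH => wewwww   [H -> w w]

S=>HH=>wMH=>wMHH=>weHH=>wewwH=>wewwww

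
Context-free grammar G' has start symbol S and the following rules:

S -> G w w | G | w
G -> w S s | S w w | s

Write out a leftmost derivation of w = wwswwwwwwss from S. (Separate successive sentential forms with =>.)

S => G   [S -> G]
G => wSs   [G -> w S s]
wSs => wGs   [S -> G]
wGs => wwSss   [G -> w S s]
wwSss => wwGwwss   [S -> G w w]
wwGwwss => wwSwwwwss   [G -> S w w]
wwSwwwwss => wwGwwwwwwss   [S -> G w w]
wwGwwwwwwss => wwswwwwwwss   [G -> s]

S => G => wSs => wGs => wwSss => wwGwwss => wwSwwwwss => wwGwwwwwwss => wwswwwwwwss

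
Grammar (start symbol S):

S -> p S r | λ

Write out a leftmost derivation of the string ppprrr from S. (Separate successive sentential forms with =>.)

S => pSr => ppSrr => pppSrrr => ppprrr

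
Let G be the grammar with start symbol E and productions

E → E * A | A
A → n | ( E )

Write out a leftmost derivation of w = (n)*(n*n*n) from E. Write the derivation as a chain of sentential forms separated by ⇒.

E ⇒ E*A ⇒ A*A ⇒ (E)*A ⇒ (A)*A ⇒ (n)*A ⇒ (n)*(E) ⇒ (n)*(E*A) ⇒ (n)*(E*A*A) ⇒ (n)*(A*A*A) ⇒ (n)*(n*A*A) ⇒ (n)*(n*n*A) ⇒ (n)*(n*n*n)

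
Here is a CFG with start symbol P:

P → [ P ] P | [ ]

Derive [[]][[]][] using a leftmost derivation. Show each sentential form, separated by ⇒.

P ⇒ [P]P ⇒ [[]]P ⇒ [[]][P]P ⇒ [[]][[]]P ⇒ [[]][[]][]

P ⇒ [P]P   [P → [ P ] P]
[P]P ⇒ [[]]P   [P → [ ]]
[[]]P ⇒ [[]][P]P   [P → [ P ] P]
[[]][P]P ⇒ [[]][[]]P   [P → [ ]]
[[]][[]]P ⇒ [[]][[]][]   [P → [ ]]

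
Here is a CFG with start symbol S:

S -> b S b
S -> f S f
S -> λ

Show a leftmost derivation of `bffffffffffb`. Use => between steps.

S => bSb   [S -> b S b]
bSb => bfSfb   [S -> f S f]
bfSfb => bffSffb   [S -> f S f]
bffSffb => bfffSfffb   [S -> f S f]
bfffSfffb => bffffSffffb   [S -> f S f]
bffffSffffb => bfffffSfffffb   [S -> f S f]
bfffffSfffffb => bffffffffffb   [S -> λ]

S => bSb => bfSfb => bffSffb => bfffSfffb => bffffSffffb => bfffffSfffffb => bffffffffffb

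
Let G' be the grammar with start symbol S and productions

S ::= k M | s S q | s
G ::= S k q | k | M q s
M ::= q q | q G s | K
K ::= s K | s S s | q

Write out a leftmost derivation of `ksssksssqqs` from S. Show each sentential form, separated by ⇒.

S ⇒ kM ⇒ kK ⇒ ksSs ⇒ kssSqs ⇒ ksssSqqs ⇒ kssskMqqs ⇒ kssskKqqs ⇒ ksssksSsqqs ⇒ ksssksssqqs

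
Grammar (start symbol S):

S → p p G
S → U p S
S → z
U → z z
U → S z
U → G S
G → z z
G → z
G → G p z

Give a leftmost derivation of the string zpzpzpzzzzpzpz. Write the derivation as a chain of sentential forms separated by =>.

S => UpS => GSpS => GpzSpS => GpzpzSpS => GpzpzpzSpS => zpzpzpzSpS => zpzpzpzUpSpS => zpzpzpzGSpSpS => zpzpzpzzzSpSpS => zpzpzpzzzzpSpS => zpzpzpzzzzpzpS => zpzpzpzzzzpzpz

S => UpS   [S → U p S]
UpS => GSpS   [U → G S]
GSpS => GpzSpS   [G → G p z]
GpzSpS => GpzpzSpS   [G → G p z]
GpzpzSpS => GpzpzpzSpS   [G → G p z]
GpzpzpzSpS => zpzpzpzSpS   [G → z]
zpzpzpzSpS => zpzpzpzUpSpS   [S → U p S]
zpzpzpzUpSpS => zpzpzpzGSpSpS   [U → G S]
zpzpzpzGSpSpS => zpzpzpzzzSpSpS   [G → z z]
zpzpzpzzzSpSpS => zpzpzpzzzzpSpS   [S → z]
zpzpzpzzzzpSpS => zpzpzpzzzzpzpS   [S → z]
zpzpzpzzzzpzpS => zpzpzpzzzzpzpz   [S → z]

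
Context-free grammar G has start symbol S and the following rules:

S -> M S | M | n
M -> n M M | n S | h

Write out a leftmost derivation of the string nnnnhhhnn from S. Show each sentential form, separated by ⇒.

S ⇒ M   [S -> M]
M ⇒ nS   [M -> n S]
nS ⇒ nMS   [S -> M S]
nMS ⇒ nnSS   [M -> n S]
nnSS ⇒ nnMSS   [S -> M S]
nnMSS ⇒ nnnMMSS   [M -> n M M]
nnnMMSS ⇒ nnnnMMMSS   [M -> n M M]
nnnnMMMSS ⇒ nnnnhMMSS   [M -> h]
nnnnhMMSS ⇒ nnnnhhMSS   [M -> h]
nnnnhhMSS ⇒ nnnnhhhSS   [M -> h]
nnnnhhhSS ⇒ nnnnhhhnS   [S -> n]
nnnnhhhnS ⇒ nnnnhhhnn   [S -> n]

S ⇒ M ⇒ nS ⇒ nMS ⇒ nnSS ⇒ nnMSS ⇒ nnnMMSS ⇒ nnnnMMMSS ⇒ nnnnhMMSS ⇒ nnnnhhMSS ⇒ nnnnhhhSS ⇒ nnnnhhhnS ⇒ nnnnhhhnn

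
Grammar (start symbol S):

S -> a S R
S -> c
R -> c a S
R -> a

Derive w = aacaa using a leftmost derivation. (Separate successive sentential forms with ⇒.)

S ⇒ aSR ⇒ aaSRR ⇒ aacRR ⇒ aacaR ⇒ aacaa

S ⇒ aSR   [S -> a S R]
aSR ⇒ aaSRR   [S -> a S R]
aaSRR ⇒ aacRR   [S -> c]
aacRR ⇒ aacaR   [R -> a]
aacaR ⇒ aacaa   [R -> a]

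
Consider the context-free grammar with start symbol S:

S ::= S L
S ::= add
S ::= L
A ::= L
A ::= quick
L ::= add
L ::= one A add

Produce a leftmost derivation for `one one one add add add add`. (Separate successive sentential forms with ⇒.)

S ⇒ L   [S ::= L]
L ⇒ one A add   [L ::= one A add]
one A add ⇒ one L add   [A ::= L]
one L add ⇒ one one A add add   [L ::= one A add]
one one A add add ⇒ one one L add add   [A ::= L]
one one L add add ⇒ one one one A add add add   [L ::= one A add]
one one one A add add add ⇒ one one one L add add add   [A ::= L]
one one one L add add add ⇒ one one one add add add add   [L ::= add]

S ⇒ L ⇒ one A add ⇒ one L add ⇒ one one A add add ⇒ one one L add add ⇒ one one one A add add add ⇒ one one one L add add add ⇒ one one one add add add add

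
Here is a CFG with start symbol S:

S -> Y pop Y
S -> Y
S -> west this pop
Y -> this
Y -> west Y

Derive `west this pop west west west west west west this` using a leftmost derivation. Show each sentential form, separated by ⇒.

S ⇒ Y pop Y   [S -> Y pop Y]
Y pop Y ⇒ west Y pop Y   [Y -> west Y]
west Y pop Y ⇒ west this pop Y   [Y -> this]
west this pop Y ⇒ west this pop west Y   [Y -> west Y]
west this pop west Y ⇒ west this pop west west Y   [Y -> west Y]
west this pop west west Y ⇒ west this pop west west west Y   [Y -> west Y]
west this pop west west west Y ⇒ west this pop west west west west Y   [Y -> west Y]
west this pop west west west west Y ⇒ west this pop west west west west west Y   [Y -> west Y]
west this pop west west west west west Y ⇒ west this pop west west west west west west Y   [Y -> west Y]
west this pop west west west west west west Y ⇒ west this pop west west west west west west this   [Y -> this]

S ⇒ Y pop Y ⇒ west Y pop Y ⇒ west this pop Y ⇒ west this pop west Y ⇒ west this pop west west Y ⇒ west this pop west west west Y ⇒ west this pop west west west west Y ⇒ west this pop west west west west west Y ⇒ west this pop west west west west west west Y ⇒ west this pop west west west west west west this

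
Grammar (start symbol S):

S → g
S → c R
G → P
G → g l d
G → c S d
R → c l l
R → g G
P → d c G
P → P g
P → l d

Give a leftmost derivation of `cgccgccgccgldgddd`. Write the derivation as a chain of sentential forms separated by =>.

S => cR => cgG => cgcSd => cgccRd => cgccgGd => cgccgcSdd => cgccgccRdd => cgccgccgGdd => cgccgccgcSddd => cgccgccgccRddd => cgccgccgccgGddd => cgccgccgccgPddd => cgccgccgccgPgddd => cgccgccgccgldgddd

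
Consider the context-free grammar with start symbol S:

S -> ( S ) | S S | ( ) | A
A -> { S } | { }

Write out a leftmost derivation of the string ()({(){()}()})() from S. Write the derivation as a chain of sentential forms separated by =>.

S=>SS=>SSS=>()SS=>()(S)S=>()(A)S=>()({S})S=>()({SS})S=>()({()S})S=>()({()SS})S=>()({()AS})S=>()({(){S}S})S=>()({(){()}S})S=>()({(){()}()})S=>()({(){()}()})()

S => SS   [S -> S S]
SS => SSS   [S -> S S]
SSS => ()SS   [S -> ( )]
()SS => ()(S)S   [S -> ( S )]
()(S)S => ()(A)S   [S -> A]
()(A)S => ()({S})S   [A -> { S }]
()({S})S => ()({SS})S   [S -> S S]
()({SS})S => ()({()S})S   [S -> ( )]
()({()S})S => ()({()SS})S   [S -> S S]
()({()SS})S => ()({()AS})S   [S -> A]
()({()AS})S => ()({(){S}S})S   [A -> { S }]
()({(){S}S})S => ()({(){()}S})S   [S -> ( )]
()({(){()}S})S => ()({(){()}()})S   [S -> ( )]
()({(){()}()})S => ()({(){()}()})()   [S -> ( )]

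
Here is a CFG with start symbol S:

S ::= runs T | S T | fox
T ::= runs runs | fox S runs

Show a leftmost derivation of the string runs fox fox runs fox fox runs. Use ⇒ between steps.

S ⇒ S T   [S ::= S T]
S T ⇒ runs T T   [S ::= runs T]
runs T T ⇒ runs fox S runs T   [T ::= fox S runs]
runs fox S runs T ⇒ runs fox fox runs T   [S ::= fox]
runs fox fox runs T ⇒ runs fox fox runs fox S runs   [T ::= fox S runs]
runs fox fox runs fox S runs ⇒ runs fox fox runs fox fox runs   [S ::= fox]

S ⇒ S T ⇒ runs T T ⇒ runs fox S runs T ⇒ runs fox fox runs T ⇒ runs fox fox runs fox S runs ⇒ runs fox fox runs fox fox runs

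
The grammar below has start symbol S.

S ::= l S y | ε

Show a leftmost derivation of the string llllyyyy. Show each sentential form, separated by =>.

S => lSy => llSyy => lllSyyy => llllSyyyy => llllyyyy

S => lSy   [S ::= l S y]
lSy => llSyy   [S ::= l S y]
llSyy => lllSyyy   [S ::= l S y]
lllSyyy => llllSyyyy   [S ::= l S y]
llllSyyyy => llllyyyy   [S ::= ε]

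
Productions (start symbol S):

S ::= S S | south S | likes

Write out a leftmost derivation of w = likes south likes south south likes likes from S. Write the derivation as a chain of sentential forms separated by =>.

S => S S => likes S => likes south S => likes south S S => likes south likes S => likes south likes S S => likes south likes south S S => likes south likes south south S S => likes south likes south south likes S => likes south likes south south likes likes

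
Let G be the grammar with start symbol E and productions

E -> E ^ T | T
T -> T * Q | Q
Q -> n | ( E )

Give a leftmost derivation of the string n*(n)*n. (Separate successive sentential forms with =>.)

E => T => T*Q => T*Q*Q => Q*Q*Q => n*Q*Q => n*(E)*Q => n*(T)*Q => n*(Q)*Q => n*(n)*Q => n*(n)*n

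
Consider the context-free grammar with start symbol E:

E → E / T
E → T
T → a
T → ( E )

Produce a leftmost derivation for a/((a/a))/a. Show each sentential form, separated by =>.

E => E/T => E/T/T => T/T/T => a/T/T => a/(E)/T => a/(T)/T => a/((E))/T => a/((E/T))/T => a/((T/T))/T => a/((a/T))/T => a/((a/a))/T => a/((a/a))/a

E => E/T   [E → E / T]
E/T => E/T/T   [E → E / T]
E/T/T => T/T/T   [E → T]
T/T/T => a/T/T   [T → a]
a/T/T => a/(E)/T   [T → ( E )]
a/(E)/T => a/(T)/T   [E → T]
a/(T)/T => a/((E))/T   [T → ( E )]
a/((E))/T => a/((E/T))/T   [E → E / T]
a/((E/T))/T => a/((T/T))/T   [E → T]
a/((T/T))/T => a/((a/T))/T   [T → a]
a/((a/T))/T => a/((a/a))/T   [T → a]
a/((a/a))/T => a/((a/a))/a   [T → a]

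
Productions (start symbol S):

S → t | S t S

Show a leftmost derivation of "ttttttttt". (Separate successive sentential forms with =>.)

S => StS => StStS => StStStS => ttStStS => ttStStStS => ttttStStS => ttttttStS => ttttttttS => ttttttttt

S => StS   [S → S t S]
StS => StStS   [S → S t S]
StStS => StStStS   [S → S t S]
StStStS => ttStStS   [S → t]
ttStStS => ttStStStS   [S → S t S]
ttStStStS => ttttStStS   [S → t]
ttttStStS => ttttttStS   [S → t]
ttttttStS => ttttttttS   [S → t]
ttttttttS => ttttttttt   [S → t]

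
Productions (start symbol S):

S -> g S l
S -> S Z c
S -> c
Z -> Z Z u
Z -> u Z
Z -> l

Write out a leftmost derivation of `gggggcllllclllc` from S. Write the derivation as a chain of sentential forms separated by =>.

S=>SZc=>gSlZc=>ggSllZc=>ggSZcllZc=>gggSlZcllZc=>ggggSllZcllZc=>gggggSlllZcllZc=>gggggclllZcllZc=>gggggcllllcllZc=>gggggcllllclllc

S => SZc   [S -> S Z c]
SZc => gSlZc   [S -> g S l]
gSlZc => ggSllZc   [S -> g S l]
ggSllZc => ggSZcllZc   [S -> S Z c]
ggSZcllZc => gggSlZcllZc   [S -> g S l]
gggSlZcllZc => ggggSllZcllZc   [S -> g S l]
ggggSllZcllZc => gggggSlllZcllZc   [S -> g S l]
gggggSlllZcllZc => gggggclllZcllZc   [S -> c]
gggggclllZcllZc => gggggcllllcllZc   [Z -> l]
gggggcllllcllZc => gggggcllllclllc   [Z -> l]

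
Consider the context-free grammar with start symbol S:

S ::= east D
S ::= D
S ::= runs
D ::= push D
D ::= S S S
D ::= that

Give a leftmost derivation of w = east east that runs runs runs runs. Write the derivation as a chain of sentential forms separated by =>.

S => east D => east S S S => east D S S => east S S S S S => east east D S S S S => east east that S S S S => east east that runs S S S => east east that runs runs S S => east east that runs runs runs S => east east that runs runs runs runs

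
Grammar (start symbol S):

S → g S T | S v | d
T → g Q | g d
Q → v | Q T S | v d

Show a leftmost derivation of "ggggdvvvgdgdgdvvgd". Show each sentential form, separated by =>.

S=>gST=>gSvT=>gSvvT=>ggSTvvT=>gggSTTvvT=>ggggSTTTvvT=>ggggSvTTTvvT=>ggggSvvTTTvvT=>ggggSvvvTTTvvT=>ggggdvvvTTTvvT=>ggggdvvvgdTTvvT=>ggggdvvvgdgdTvvT=>ggggdvvvgdgdgdvvT=>ggggdvvvgdgdgdvvgd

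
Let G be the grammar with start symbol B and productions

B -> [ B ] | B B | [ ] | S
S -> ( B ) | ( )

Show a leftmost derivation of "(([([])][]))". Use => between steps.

B => S => (B) => (S) => ((B)) => ((BB)) => (([B]B)) => (([S]B)) => (([(B)]B)) => (([([])]B)) => (([([])][]))

B => S   [B -> S]
S => (B)   [S -> ( B )]
(B) => (S)   [B -> S]
(S) => ((B))   [S -> ( B )]
((B)) => ((BB))   [B -> B B]
((BB)) => (([B]B))   [B -> [ B ]]
(([B]B)) => (([S]B))   [B -> S]
(([S]B)) => (([(B)]B))   [S -> ( B )]
(([(B)]B)) => (([([])]B))   [B -> [ ]]
(([([])]B)) => (([([])][]))   [B -> [ ]]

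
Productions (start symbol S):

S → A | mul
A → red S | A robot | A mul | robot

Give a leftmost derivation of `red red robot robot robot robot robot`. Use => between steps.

S => A   [S → A]
A => A robot   [A → A robot]
A robot => red S robot   [A → red S]
red S robot => red A robot   [S → A]
red A robot => red A robot robot   [A → A robot]
red A robot robot => red A robot robot robot   [A → A robot]
red A robot robot robot => red red S robot robot robot   [A → red S]
red red S robot robot robot => red red A robot robot robot   [S → A]
red red A robot robot robot => red red A robot robot robot robot   [A → A robot]
red red A robot robot robot robot => red red robot robot robot robot robot   [A → robot]

S => A => A robot => red S robot => red A robot => red A robot robot => red A robot robot robot => red red S robot robot robot => red red A robot robot robot => red red A robot robot robot robot => red red robot robot robot robot robot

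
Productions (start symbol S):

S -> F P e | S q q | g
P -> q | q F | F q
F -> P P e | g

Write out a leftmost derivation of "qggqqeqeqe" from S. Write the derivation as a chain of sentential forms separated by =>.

S => FPe => PPePe => qFPePe => qgPePe => qgFqePe => qgPPeqePe => qgFqPeqePe => qggqPeqePe => qggqqeqePe => qggqqeqeqe

S => FPe   [S -> F P e]
FPe => PPePe   [F -> P P e]
PPePe => qFPePe   [P -> q F]
qFPePe => qgPePe   [F -> g]
qgPePe => qgFqePe   [P -> F q]
qgFqePe => qgPPeqePe   [F -> P P e]
qgPPeqePe => qgFqPeqePe   [P -> F q]
qgFqPeqePe => qggqPeqePe   [F -> g]
qggqPeqePe => qggqqeqePe   [P -> q]
qggqqeqePe => qggqqeqeqe   [P -> q]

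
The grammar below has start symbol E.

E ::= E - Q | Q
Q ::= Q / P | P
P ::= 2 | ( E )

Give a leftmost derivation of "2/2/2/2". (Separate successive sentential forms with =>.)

E=>Q=>Q/P=>Q/P/P=>Q/P/P/P=>P/P/P/P=>2/P/P/P=>2/2/P/P=>2/2/2/P=>2/2/2/2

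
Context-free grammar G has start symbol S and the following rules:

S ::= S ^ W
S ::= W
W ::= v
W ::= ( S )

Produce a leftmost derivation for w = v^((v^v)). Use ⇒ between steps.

S ⇒ S^W   [S ::= S ^ W]
S^W ⇒ W^W   [S ::= W]
W^W ⇒ v^W   [W ::= v]
v^W ⇒ v^(S)   [W ::= ( S )]
v^(S) ⇒ v^(W)   [S ::= W]
v^(W) ⇒ v^((S))   [W ::= ( S )]
v^((S)) ⇒ v^((S^W))   [S ::= S ^ W]
v^((S^W)) ⇒ v^((W^W))   [S ::= W]
v^((W^W)) ⇒ v^((v^W))   [W ::= v]
v^((v^W)) ⇒ v^((v^v))   [W ::= v]

S ⇒ S^W ⇒ W^W ⇒ v^W ⇒ v^(S) ⇒ v^(W) ⇒ v^((S)) ⇒ v^((S^W)) ⇒ v^((W^W)) ⇒ v^((v^W)) ⇒ v^((v^v))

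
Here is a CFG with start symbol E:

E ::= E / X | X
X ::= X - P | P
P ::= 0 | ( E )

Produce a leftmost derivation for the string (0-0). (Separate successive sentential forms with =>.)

E => X => P => (E) => (X) => (X-P) => (P-P) => (0-P) => (0-0)

E => X   [E ::= X]
X => P   [X ::= P]
P => (E)   [P ::= ( E )]
(E) => (X)   [E ::= X]
(X) => (X-P)   [X ::= X - P]
(X-P) => (P-P)   [X ::= P]
(P-P) => (0-P)   [P ::= 0]
(0-P) => (0-0)   [P ::= 0]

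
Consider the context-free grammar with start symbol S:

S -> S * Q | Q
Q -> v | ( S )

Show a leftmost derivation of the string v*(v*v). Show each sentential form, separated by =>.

S => S*Q   [S -> S * Q]
S*Q => Q*Q   [S -> Q]
Q*Q => v*Q   [Q -> v]
v*Q => v*(S)   [Q -> ( S )]
v*(S) => v*(S*Q)   [S -> S * Q]
v*(S*Q) => v*(Q*Q)   [S -> Q]
v*(Q*Q) => v*(v*Q)   [Q -> v]
v*(v*Q) => v*(v*v)   [Q -> v]

S => S*Q => Q*Q => v*Q => v*(S) => v*(S*Q) => v*(Q*Q) => v*(v*Q) => v*(v*v)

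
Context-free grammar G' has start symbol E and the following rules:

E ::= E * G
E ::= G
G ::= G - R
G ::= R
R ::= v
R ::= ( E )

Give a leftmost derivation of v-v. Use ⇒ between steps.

E ⇒ G ⇒ G-R ⇒ R-R ⇒ v-R ⇒ v-v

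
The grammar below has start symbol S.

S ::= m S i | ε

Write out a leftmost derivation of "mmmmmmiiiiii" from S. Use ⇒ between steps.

S ⇒ mSi ⇒ mmSii ⇒ mmmSiii ⇒ mmmmSiiii ⇒ mmmmmSiiiii ⇒ mmmmmmSiiiiii ⇒ mmmmmmiiiiii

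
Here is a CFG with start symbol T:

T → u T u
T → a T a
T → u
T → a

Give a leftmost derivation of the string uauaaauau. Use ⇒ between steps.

T ⇒ uTu   [T → u T u]
uTu ⇒ uaTau   [T → a T a]
uaTau ⇒ uauTuau   [T → u T u]
uauTuau ⇒ uauaTauau   [T → a T a]
uauaTauau ⇒ uauaaauau   [T → a]

T⇒uTu⇒uaTau⇒uauTuau⇒uauaTauau⇒uauaaauau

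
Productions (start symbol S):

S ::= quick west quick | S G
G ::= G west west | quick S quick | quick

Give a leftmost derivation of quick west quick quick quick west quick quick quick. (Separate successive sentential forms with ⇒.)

S ⇒ S G ⇒ S G G ⇒ quick west quick G G ⇒ quick west quick quick S quick G ⇒ quick west quick quick quick west quick quick G ⇒ quick west quick quick quick west quick quick quick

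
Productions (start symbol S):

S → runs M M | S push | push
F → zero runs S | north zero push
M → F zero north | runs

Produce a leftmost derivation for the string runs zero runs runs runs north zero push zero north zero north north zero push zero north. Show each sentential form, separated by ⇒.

S ⇒ runs M M   [S → runs M M]
runs M M ⇒ runs F zero north M   [M → F zero north]
runs F zero north M ⇒ runs zero runs S zero north M   [F → zero runs S]
runs zero runs S zero north M ⇒ runs zero runs runs M M zero north M   [S → runs M M]
runs zero runs runs M M zero north M ⇒ runs zero runs runs runs M zero north M   [M → runs]
runs zero runs runs runs M zero north M ⇒ runs zero runs runs runs F zero north zero north M   [M → F zero north]
runs zero runs runs runs F zero north zero north M ⇒ runs zero runs runs runs north zero push zero north zero north M   [F → north zero push]
runs zero runs runs runs north zero push zero north zero north M ⇒ runs zero runs runs runs north zero push zero north zero north F zero north   [M → F zero north]
runs zero runs runs runs north zero push zero north zero north F zero north ⇒ runs zero runs runs runs north zero push zero north zero north north zero push zero north   [F → north zero push]

S ⇒ runs M M ⇒ runs F zero north M ⇒ runs zero runs S zero north M ⇒ runs zero runs runs M M zero north M ⇒ runs zero runs runs runs M zero north M ⇒ runs zero runs runs runs F zero north zero north M ⇒ runs zero runs runs runs north zero push zero north zero north M ⇒ runs zero runs runs runs north zero push zero north zero north F zero north ⇒ runs zero runs runs runs north zero push zero north zero north north zero push zero north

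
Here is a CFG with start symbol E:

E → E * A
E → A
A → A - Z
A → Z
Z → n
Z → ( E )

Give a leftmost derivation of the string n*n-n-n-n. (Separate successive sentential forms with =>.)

E => E*A   [E → E * A]
E*A => A*A   [E → A]
A*A => Z*A   [A → Z]
Z*A => n*A   [Z → n]
n*A => n*A-Z   [A → A - Z]
n*A-Z => n*A-Z-Z   [A → A - Z]
n*A-Z-Z => n*A-Z-Z-Z   [A → A - Z]
n*A-Z-Z-Z => n*Z-Z-Z-Z   [A → Z]
n*Z-Z-Z-Z => n*n-Z-Z-Z   [Z → n]
n*n-Z-Z-Z => n*n-n-Z-Z   [Z → n]
n*n-n-Z-Z => n*n-n-n-Z   [Z → n]
n*n-n-n-Z => n*n-n-n-n   [Z → n]

E => E*A => A*A => Z*A => n*A => n*A-Z => n*A-Z-Z => n*A-Z-Z-Z => n*Z-Z-Z-Z => n*n-Z-Z-Z => n*n-n-Z-Z => n*n-n-n-Z => n*n-n-n-n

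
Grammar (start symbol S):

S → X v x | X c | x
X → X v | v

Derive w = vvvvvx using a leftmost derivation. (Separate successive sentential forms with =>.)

S => Xvx => Xvvx => Xvvvx => Xvvvvx => vvvvvx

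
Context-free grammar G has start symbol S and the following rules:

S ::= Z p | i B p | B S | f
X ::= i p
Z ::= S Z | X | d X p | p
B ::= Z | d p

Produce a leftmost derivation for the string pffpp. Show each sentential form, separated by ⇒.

S ⇒ BS ⇒ ZS ⇒ pS ⇒ pZp ⇒ pSZp ⇒ pfZp ⇒ pfSZp ⇒ pffZp ⇒ pffpp

S ⇒ BS   [S ::= B S]
BS ⇒ ZS   [B ::= Z]
ZS ⇒ pS   [Z ::= p]
pS ⇒ pZp   [S ::= Z p]
pZp ⇒ pSZp   [Z ::= S Z]
pSZp ⇒ pfZp   [S ::= f]
pfZp ⇒ pfSZp   [Z ::= S Z]
pfSZp ⇒ pffZp   [S ::= f]
pffZp ⇒ pffpp   [Z ::= p]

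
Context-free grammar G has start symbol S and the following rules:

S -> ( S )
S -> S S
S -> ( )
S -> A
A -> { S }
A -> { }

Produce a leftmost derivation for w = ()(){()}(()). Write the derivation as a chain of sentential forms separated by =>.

S=>SS=>SSS=>()SS=>()()S=>()()SS=>()()AS=>()(){S}S=>()(){()}S=>()(){()}(S)=>()(){()}(())

S => SS   [S -> S S]
SS => SSS   [S -> S S]
SSS => ()SS   [S -> ( )]
()SS => ()()S   [S -> ( )]
()()S => ()()SS   [S -> S S]
()()SS => ()()AS   [S -> A]
()()AS => ()(){S}S   [A -> { S }]
()(){S}S => ()(){()}S   [S -> ( )]
()(){()}S => ()(){()}(S)   [S -> ( S )]
()(){()}(S) => ()(){()}(())   [S -> ( )]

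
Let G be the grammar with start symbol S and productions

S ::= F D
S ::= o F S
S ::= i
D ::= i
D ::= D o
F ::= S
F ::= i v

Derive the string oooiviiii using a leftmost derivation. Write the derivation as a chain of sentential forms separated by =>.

S => oFS => oSS => ooFSS => ooSSS => oooFSSS => oooivSSS => oooivFDSS => oooivSDSS => oooiviDSS => oooiviiSS => oooiviiiS => oooiviiii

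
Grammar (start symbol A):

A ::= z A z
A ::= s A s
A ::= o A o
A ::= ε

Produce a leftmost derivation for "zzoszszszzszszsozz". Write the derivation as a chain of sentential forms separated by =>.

A => zAz => zzAzz => zzoAozz => zzosAsozz => zzoszAzsozz => zzoszsAszsozz => zzoszszAzszsozz => zzoszszsAszszsozz => zzoszszszAzszszsozz => zzoszszszzszszsozz

A => zAz   [A ::= z A z]
zAz => zzAzz   [A ::= z A z]
zzAzz => zzoAozz   [A ::= o A o]
zzoAozz => zzosAsozz   [A ::= s A s]
zzosAsozz => zzoszAzsozz   [A ::= z A z]
zzoszAzsozz => zzoszsAszsozz   [A ::= s A s]
zzoszsAszsozz => zzoszszAzszsozz   [A ::= z A z]
zzoszszAzszsozz => zzoszszsAszszsozz   [A ::= s A s]
zzoszszsAszszsozz => zzoszszszAzszszsozz   [A ::= z A z]
zzoszszszAzszszsozz => zzoszszszzszszsozz   [A ::= ε]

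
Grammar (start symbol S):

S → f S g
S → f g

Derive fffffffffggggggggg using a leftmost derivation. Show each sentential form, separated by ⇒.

S ⇒ fSg ⇒ ffSgg ⇒ fffSggg ⇒ ffffSgggg ⇒ fffffSggggg ⇒ ffffffSgggggg ⇒ fffffffSggggggg ⇒ ffffffffSgggggggg ⇒ fffffffffggggggggg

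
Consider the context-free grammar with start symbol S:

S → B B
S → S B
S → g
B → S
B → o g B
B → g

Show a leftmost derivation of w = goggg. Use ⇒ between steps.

S⇒SB⇒BBB⇒gBB⇒gogBB⇒goggB⇒goggg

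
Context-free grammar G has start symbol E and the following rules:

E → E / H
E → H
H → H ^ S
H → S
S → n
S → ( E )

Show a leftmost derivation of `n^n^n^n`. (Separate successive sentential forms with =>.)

E => H => H^S => H^S^S => H^S^S^S => S^S^S^S => n^S^S^S => n^n^S^S => n^n^n^S => n^n^n^n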